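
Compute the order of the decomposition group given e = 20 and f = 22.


|D_P| = e * f
= 20 * 22
= 440

440


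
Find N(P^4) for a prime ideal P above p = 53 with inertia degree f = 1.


N(P^a) = p^(a*f)
= 53^(4*1)
= 53^4
= 7890481

7890481


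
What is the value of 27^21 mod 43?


p = 43 is prime and the exponent is (p-1)/2 = 21, so by Euler's criterion 27^21 = (27/43) = +1 or -1 mod 43.
Compute by square-and-multiply:
  21 = 16 + 4 + 1 (binary 10101)
  Repeated squaring mod 43: 27^1 = 27, 27^2 = 41, 27^4 = 4, 27^8 = 16, 27^16 = 41
  27^21 = 27^16 * 27^4 * 27^1 = 41 * 4 * 27 mod 43
    41 * 4 = 164 = 35 mod 43
    35 * 27 = 945 = 42 mod 43
  27^21 = 42 mod 43
Result 42 = p - 1 = -1 mod 43: 27 is a quadratic non-residue mod 43. As a residue in [0, p-1] the value is 42.
27^21 mod 43 = 42

42


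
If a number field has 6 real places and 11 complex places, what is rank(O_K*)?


By Dirichlet's unit theorem:
rank = r1 + r2 - 1
= 6 + 11 - 1
= 16

16


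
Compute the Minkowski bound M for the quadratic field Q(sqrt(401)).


d = 401, d mod 4 = 1, so disc(K) = d = 401; |disc(K)| = 401
Real quadratic field, so n = 2, s = r2 = 0, r1 = 2
M = (n!/n^n) * (4/pi)^s * sqrt(|disc(K)|) = (2!/2^2) * (4/pi)^0 * sqrt(401)
= 0.5 * 1.000000 * 20.024984
= 10.0125

10.0125


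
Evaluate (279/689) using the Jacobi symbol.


Compute (279/689) via quadratic reciprocity:
  reciprocity: (279/689) -> +(689/279)
  reduce: (131/279)
  reciprocity: (131/279) -> -(279/131)
  reduce: (17/131)
  reciprocity: (17/131) -> +(131/17)
  reduce: (12/17)
  pull out 2: (2/17) = +1  (since 17 mod 8 = 1)
  pull out 2: (2/17) = +1  (since 17 mod 8 = 1)
  reciprocity: (3/17) -> +(17/3)
  reduce: (2/3)
  pull out 2: (2/3) = -1  (since 3 mod 8 = 3)
  (1/3) = 1
Product of signs = 1

1


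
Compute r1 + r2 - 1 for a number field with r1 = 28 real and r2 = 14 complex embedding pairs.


By Dirichlet's unit theorem:
rank = r1 + r2 - 1
= 28 + 14 - 1
= 41

41


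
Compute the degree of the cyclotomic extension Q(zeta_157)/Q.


The degree equals Euler's totient phi(157).
157 = 157
phi(157) = 156

156


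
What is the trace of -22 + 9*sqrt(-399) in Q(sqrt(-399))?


Tr(a + b*sqrt(d)) = (a + b*sqrt(d)) + (a - b*sqrt(d)) = 2a
= 2 * (-22)
= -44

-44


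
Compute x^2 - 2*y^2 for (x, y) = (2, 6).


x^2 - d*y^2
= 2^2 - 2*6^2
= 4 - 72
= -68

-68


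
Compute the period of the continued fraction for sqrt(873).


Run the CF algorithm for sqrt(873).
a_0 = floor(sqrt(873)) = 29; set m_0=0, q_0=1.
Recurrence: m' = q*a - m,  q' = (d - m'^2)/q,  a' = floor((a_0 + m')/q').
  step 1: m=29, q=32, a=1
  step 2: m=3, q=27, a=1
  step 3: m=24, q=11, a=4
  step 4: m=20, q=43, a=1
  step 5: m=23, q=8, a=6
  step 6: m=25, q=31, a=1
  step 7: m=6, q=27, a=1
  step 8: m=21, q=16, a=3
  step 9: m=27, q=9, a=6
  step 10: m=27, q=16, a=3
  step 11: m=21, q=27, a=1
  step 12: m=6, q=31, a=1
  step 13: m=25, q=8, a=6
  step 14: m=23, q=43, a=1
  step 15: m=20, q=11, a=4
  step 16: m=24, q=27, a=1
  step 17: m=3, q=32, a=1
  step 18: m=29, q=1, a=58
a_18 = 2*a_0 = 58, so the period closes here.
sqrt(873) = [29; 1, 1, 4, 1, 6, 1, 1, 3, 6, 3, 1, 1, 6, 1, 4, 1, 1, 58]
Period length = 18

18


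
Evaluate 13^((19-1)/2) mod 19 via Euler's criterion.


p = 19 is prime and the exponent is (p-1)/2 = 9, so by Euler's criterion 13^9 = (13/19) = +1 or -1 mod 19.
Compute by square-and-multiply:
  9 = 8 + 1 (binary 1001)
  Repeated squaring mod 19: 13^1 = 13, 13^2 = 17, 13^4 = 4, 13^8 = 16
  13^9 = 13^8 * 13^1 = 16 * 13 mod 19
    16 * 13 = 208 = 18 mod 19
  13^9 = 18 mod 19
Result 18 = p - 1 = -1 mod 19: 13 is a quadratic non-residue mod 19. As a residue in [0, p-1] the value is 18.
13^9 mod 19 = 18

18


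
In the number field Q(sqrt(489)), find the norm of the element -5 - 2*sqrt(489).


N(a + b*sqrt(d)) = a^2 - d*b^2
= (-5)^2 - (489)*(-2)^2
= 25 - 1956
= -1931

-1931


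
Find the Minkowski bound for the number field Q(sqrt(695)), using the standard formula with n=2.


d = 695, d mod 4 = 3, so disc(K) = 4d = 2780; |disc(K)| = 2780
Real quadratic field, so n = 2, s = r2 = 0, r1 = 2
M = (n!/n^n) * (4/pi)^s * sqrt(|disc(K)|) = (2!/2^2) * (4/pi)^0 * sqrt(2780)
= 0.5 * 1.000000 * 52.725705
= 26.3629

26.3629


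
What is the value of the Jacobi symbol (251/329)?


Compute (251/329) via quadratic reciprocity:
  reciprocity: (251/329) -> +(329/251)
  reduce: (78/251)
  pull out 2: (2/251) = -1  (since 251 mod 8 = 3)
  reciprocity: (39/251) -> -(251/39)
  reduce: (17/39)
  reciprocity: (17/39) -> +(39/17)
  reduce: (5/17)
  reciprocity: (5/17) -> +(17/5)
  reduce: (2/5)
  pull out 2: (2/5) = -1  (since 5 mod 8 = 5)
  (1/5) = 1
Product of signs = -1

-1


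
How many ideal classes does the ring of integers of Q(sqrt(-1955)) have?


K = Q(sqrt(-1955)). d mod 4 = 1, so D = disc(K) = d = -1955
h(K) equals the number of primitive reduced positive-definite forms (a, b, c) = a*x^2 + b*x*y + c*y^2 with b^2 - 4ac = D,
where reduced means |b| <= a <= c, with b >= 0 whenever |b| = a or a = c, and primitive means gcd(a, b, c) = 1.
Reduced forces 3a^2 <= |D| = 1955, so 1 <= a <= 25; b must have the parity of D, and c = (b^2 - D)/(4a) must be an integer >= a.
Enumerate a = 1..25, b in [-a, a]:
  a=1: (1, 1, 489)  [1]
  a=2: none
  a=3: (3, -1, 163), (3, 1, 163)  [2]
  a=4: none
  a=5: (5, 5, 99)  [1]
  a=6..8: none
  a=9: (9, -5, 55), (9, 5, 55)  [2]
  a=10: none
  a=11: (11, -5, 45), (11, 5, 45)  [2]
  a=12..14: none
  a=15: (15, -5, 33), (15, 5, 33)  [2]
  a=16: none
  a=17: (17, 17, 33)  [1]
  a=18..22: none
  a=23: (23, 23, 27)  [1]
  a=24..25: none
Total reduced forms: 1 + 2 + 1 + 2 + 2 + 2 + 1 + 1 = 12
h = 12

12


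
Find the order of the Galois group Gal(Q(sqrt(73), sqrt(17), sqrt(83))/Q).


The 3 square roots of distinct primes are multiplicatively independent over Q,
so [K:Q] = 2^3 and Gal(K/Q) is isomorphic to (Z/2Z)^3.
|Gal| = 2^3 = 8

8


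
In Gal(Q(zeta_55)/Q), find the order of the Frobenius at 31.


The Frobenius at p in Gal(Q(zeta_n)/Q) = (Z/nZ)* is the class of p, so its order is ord_55(31), the smallest k >= 1 with 31^k = 1 mod 55.
n = 55 = 5 * 11, phi(55) = 40; the order divides phi(n).
Divisors of 40: 1, 2, 4, 5, 8, 10, 20, 40
Repeated squaring mod 55: 31^1 = 31, 31^2 = 26, 31^4 = 16, 31^8 = 36, 31^16 = 31, 31^32 = 26
Test divisors in increasing order:
  k=1: 31^1 = 31 mod 55
  k=2: 31^2 = 26 mod 55
  k=4: 31^4 = 16 mod 55
  k=5: 31^5 = 16 * 31 = 1 mod 55  <- first divisor giving 1
Order = 5

5


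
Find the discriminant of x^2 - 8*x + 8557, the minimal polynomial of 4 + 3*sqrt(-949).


The element 4 + 3*sqrt(-949) has minimal polynomial:
x^2 - 8*x + 8557
Discriminant = (-8)^2 - 4*(8557)
= 64 - 34228
= -34164

-34164


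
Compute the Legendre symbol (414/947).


p = 947 is prime, so compute (414/947) with the reciprocity algorithm (Jacobi-symbol steps: pull out 2s via (2/n), flip via reciprocity, reduce):
  pull out 2: (2/947) = -1  (since 947 mod 8 = 3)
  reciprocity: (207/947) -> -(947/207)
  reduce: (119/207)
  reciprocity: (119/207) -> -(207/119)
  reduce: (88/119)
  pull out 2: (2/119) = +1  (since 119 mod 8 = 7)
  pull out 2: (2/119) = +1  (since 119 mod 8 = 7)
  pull out 2: (2/119) = +1  (since 119 mod 8 = 7)
  reciprocity: (11/119) -> -(119/11)
  reduce: (9/11)
  reciprocity: (9/11) -> +(11/9)
  reduce: (2/9)
  pull out 2: (2/9) = +1  (since 9 mod 8 = 1)
  (1/9) = 1
Product of signs = 1
(414/947) = 1

1


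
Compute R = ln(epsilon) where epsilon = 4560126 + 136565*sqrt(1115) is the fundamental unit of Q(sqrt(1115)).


epsilon = 4560126 + 136565*sqrt(1115)
= 9.1203e+06
R = ln(9.1203e+06)
= 16.0260

16.0260


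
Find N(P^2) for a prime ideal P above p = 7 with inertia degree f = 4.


N(P^a) = p^(a*f)
= 7^(2*4)
= 7^8
= 5764801

5764801


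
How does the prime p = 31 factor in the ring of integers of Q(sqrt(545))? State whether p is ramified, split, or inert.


K = Q(sqrt(545)). Since d mod 4 = 1, disc(K) = 545.
Check p | disc: 545 mod 31 = 18.
p does not divide disc. Compute Legendre symbol (d/p):
18^((31-1)/2) mod 31 = 1
(d/p) = 1, so p splits: (p) = P*P' with e=1, f=1, g=2.
Therefore p is split.

split


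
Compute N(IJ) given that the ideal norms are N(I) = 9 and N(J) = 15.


N(IJ) = N(I) * N(J)
= 9 * 15
= 135

135


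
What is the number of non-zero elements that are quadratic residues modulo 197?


For prime p, the number of non-zero quadratic residues is (p-1)/2.
= (197-1)/2
= 98

98


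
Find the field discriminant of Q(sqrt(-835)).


For K = Q(sqrt(d)) with d squarefree: disc(K) = d if d = 1 mod 4, and disc(K) = 4d if d = 2 or 3 mod 4.
Here d = -835, and d mod 4 = 1.
d = 1 mod 4 (O_K = Z[(1+sqrt(d))/2]), so disc(K) = d = -835

-835


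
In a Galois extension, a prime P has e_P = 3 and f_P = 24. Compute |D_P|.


|D_P| = e * f
= 3 * 24
= 72

72


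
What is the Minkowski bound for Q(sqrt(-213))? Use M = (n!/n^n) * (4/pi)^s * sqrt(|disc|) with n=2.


d = -213, d mod 4 = 3, so disc(K) = 4d = -852; |disc(K)| = 852
Imaginary quadratic field, so n = 2, s = r2 = 1, r1 = 0
M = (n!/n^n) * (4/pi)^s * sqrt(|disc(K)|) = (2!/2^2) * (4/pi)^1 * sqrt(852)
= 0.5 * 1.273240 * 29.189039
= 18.5823

18.5823


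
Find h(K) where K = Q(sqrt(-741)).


K = Q(sqrt(-741)). d mod 4 = 3, so D = disc(K) = 4d = -2964
h(K) equals the number of primitive reduced positive-definite forms (a, b, c) = a*x^2 + b*x*y + c*y^2 with b^2 - 4ac = D,
where reduced means |b| <= a <= c, with b >= 0 whenever |b| = a or a = c, and primitive means gcd(a, b, c) = 1.
Reduced forces 3a^2 <= |D| = 2964, so 1 <= a <= 31; b must have the parity of D, and c = (b^2 - D)/(4a) must be an integer >= a.
Enumerate a = 1..31, b in [-a, a]:
  a=1: (1, 0, 741)  [1]
  a=2: (2, 2, 371)  [1]
  a=3: (3, 0, 247)  [1]
  a=4: none
  a=5: (5, -4, 149), (5, 4, 149)  [2]
  a=6: (6, 6, 125)  [1]
  a=7: (7, -2, 106), (7, 2, 106)  [2]
  a=8..9: none
  a=10: (10, -6, 75), (10, 6, 75)  [2]
  a=11..12: none
  a=13: (13, 0, 57)  [1]
  a=14: (14, -2, 53), (14, 2, 53)  [2]
  a=15: (15, -6, 50), (15, 6, 50)  [2]
  a=16..18: none
  a=19: (19, 0, 39)  [1]
  a=20: none
  a=21: (21, -12, 37), (21, 12, 37)  [2]
  a=22: none
  a=23: (23, -16, 35), (23, 16, 35)  [2]
  a=24: none
  a=25: (25, -6, 30), (25, 6, 30)  [2]
  a=26: (26, 26, 35)  [1]
  a=27..28: none
  a=29: (29, 20, 29)  [1]
  a=30..31: none
Total reduced forms: 1 + 1 + 1 + 2 + 1 + 2 + 2 + 1 + 2 + 2 + 1 + 2 + 2 + 2 + 1 + 1 = 24
h = 24

24


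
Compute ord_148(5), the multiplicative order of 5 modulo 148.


We want ord_148(5), the smallest k >= 1 with 5^k = 1 mod 148.
n = 148 = 2^2 * 37, phi(148) = 72; the order divides phi(n).
Divisors of 72: 1, 2, 3, 4, 6, 8, 9, 12, 18, 24, 36, 72
Repeated squaring mod 148: 5^1 = 5, 5^2 = 25, 5^4 = 33, 5^8 = 53, 5^16 = 145, 5^32 = 9, 5^64 = 81
Test divisors in increasing order:
  k=1: 5^1 = 5 mod 148
  k=2: 5^2 = 25 mod 148
  k=3: 5^3 = 25 * 5 = 125 mod 148
  k=4: 5^4 = 33 mod 148
  k=6: 5^6 = 33 * 25 = 85 mod 148
  k=8: 5^8 = 53 mod 148
  k=9: 5^9 = 53 * 5 = 117 mod 148
  k=12: 5^12 = 53 * 33 = 121 mod 148
  k=18: 5^18 = 145 * 25 = 73 mod 148
  k=24: 5^24 = 145 * 53 = 137 mod 148
  k=36: 5^36 = 9 * 33 = 1 mod 148  <- first divisor giving 1
Order = 36

36


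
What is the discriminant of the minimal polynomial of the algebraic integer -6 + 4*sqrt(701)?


The element -6 + 4*sqrt(701) has minimal polynomial:
x^2 + 12*x - 11180
Discriminant = (12)^2 - 4*(-11180)
= 144 + 44720
= 44864

44864


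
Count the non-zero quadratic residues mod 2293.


For prime p, the number of non-zero quadratic residues is (p-1)/2.
= (2293-1)/2
= 1146

1146


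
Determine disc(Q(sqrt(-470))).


For K = Q(sqrt(d)) with d squarefree: disc(K) = d if d = 1 mod 4, and disc(K) = 4d if d = 2 or 3 mod 4.
Here d = -470, and d mod 4 = 2.
d = 2 mod 4, not 1 (O_K = Z[sqrt(d)]), so disc(K) = 4d = 4 * (-470) = -1880

-1880


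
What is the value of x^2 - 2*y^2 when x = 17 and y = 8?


x^2 - d*y^2
= 17^2 - 2*8^2
= 289 - 128
= 161

161


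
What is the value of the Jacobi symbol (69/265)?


Compute (69/265) via quadratic reciprocity:
  reciprocity: (69/265) -> +(265/69)
  reduce: (58/69)
  pull out 2: (2/69) = -1  (since 69 mod 8 = 5)
  reciprocity: (29/69) -> +(69/29)
  reduce: (11/29)
  reciprocity: (11/29) -> +(29/11)
  reduce: (7/11)
  reciprocity: (7/11) -> -(11/7)
  reduce: (4/7)
  pull out 2: (2/7) = +1  (since 7 mod 8 = 7)
  pull out 2: (2/7) = +1  (since 7 mod 8 = 7)
  (1/7) = 1
Product of signs = 1

1


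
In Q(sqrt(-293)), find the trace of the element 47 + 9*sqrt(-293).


Tr(a + b*sqrt(d)) = (a + b*sqrt(d)) + (a - b*sqrt(d)) = 2a
= 2 * (47)
= 94

94


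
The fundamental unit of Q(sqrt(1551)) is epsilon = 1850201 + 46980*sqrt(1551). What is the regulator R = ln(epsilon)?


epsilon = 1850201 + 46980*sqrt(1551)
= 3.7004e+06
R = ln(3.7004e+06)
= 15.1240

15.1240


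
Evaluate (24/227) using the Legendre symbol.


p = 227 is prime, so compute (24/227) with the reciprocity algorithm (Jacobi-symbol steps: pull out 2s via (2/n), flip via reciprocity, reduce):
  pull out 2: (2/227) = -1  (since 227 mod 8 = 3)
  pull out 2: (2/227) = -1  (since 227 mod 8 = 3)
  pull out 2: (2/227) = -1  (since 227 mod 8 = 3)
  reciprocity: (3/227) -> -(227/3)
  reduce: (2/3)
  pull out 2: (2/3) = -1  (since 3 mod 8 = 3)
  (1/3) = 1
Product of signs = -1
(24/227) = -1

-1


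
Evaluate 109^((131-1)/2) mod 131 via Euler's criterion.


p = 131 is prime and the exponent is (p-1)/2 = 65, so by Euler's criterion 109^65 = (109/131) = +1 or -1 mod 131.
Compute by square-and-multiply:
  65 = 64 + 1 (binary 1000001)
  Repeated squaring mod 131: 109^1 = 109, 109^2 = 91, 109^4 = 28, 109^8 = 129, 109^16 = 4, 109^32 = 16, 109^64 = 125
  109^65 = 109^64 * 109^1 = 125 * 109 mod 131
    125 * 109 = 13625 = 1 mod 131
  109^65 = 1 mod 131
Result 1: 109 is a quadratic residue mod 131.
109^65 mod 131 = 1

1


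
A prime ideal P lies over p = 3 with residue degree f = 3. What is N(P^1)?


N(P^a) = p^(a*f)
= 3^(1*3)
= 3^3
= 27

27


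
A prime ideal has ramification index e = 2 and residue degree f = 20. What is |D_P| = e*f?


|D_P| = e * f
= 2 * 20
= 40

40


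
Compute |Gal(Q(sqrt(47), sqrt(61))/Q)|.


The 2 square roots of distinct primes are multiplicatively independent over Q,
so [K:Q] = 2^2 and Gal(K/Q) is isomorphic to (Z/2Z)^2.
|Gal| = 2^2 = 4

4


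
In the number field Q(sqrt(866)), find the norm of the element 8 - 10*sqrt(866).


N(a + b*sqrt(d)) = a^2 - d*b^2
= (8)^2 - (866)*(-10)^2
= 64 - 86600
= -86536

-86536


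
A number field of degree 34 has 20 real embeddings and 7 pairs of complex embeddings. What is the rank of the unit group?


By Dirichlet's unit theorem:
rank = r1 + r2 - 1
= 20 + 7 - 1
= 26

26


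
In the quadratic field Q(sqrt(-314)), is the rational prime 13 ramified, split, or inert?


K = Q(sqrt(-314)). Since d mod 4 = 2, disc(K) = -1256.
Check p | disc: -1256 mod 13 = 5.
p does not divide disc. Compute Legendre symbol (d/p):
11^((13-1)/2) mod 13 = -1
(d/p) = -1, so p is inert: (p) stays prime with e=1, f=2, g=1.
Therefore p is inert.

inert


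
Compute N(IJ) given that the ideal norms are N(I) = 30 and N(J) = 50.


N(IJ) = N(I) * N(J)
= 30 * 50
= 1500

1500


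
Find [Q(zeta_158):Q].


The degree equals Euler's totient phi(158).
158 = 2 * 79
phi(158) = 78

78


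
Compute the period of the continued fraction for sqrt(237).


Run the CF algorithm for sqrt(237).
a_0 = floor(sqrt(237)) = 15; set m_0=0, q_0=1.
Recurrence: m' = q*a - m,  q' = (d - m'^2)/q,  a' = floor((a_0 + m')/q').
  step 1: m=15, q=12, a=2
  step 2: m=9, q=13, a=1
  step 3: m=4, q=17, a=1
  step 4: m=13, q=4, a=7
  step 5: m=15, q=3, a=10
  step 6: m=15, q=4, a=7
  step 7: m=13, q=17, a=1
  step 8: m=4, q=13, a=1
  step 9: m=9, q=12, a=2
  step 10: m=15, q=1, a=30
a_10 = 2*a_0 = 30, so the period closes here.
sqrt(237) = [15; 2, 1, 1, 7, 10, 7, 1, 1, 2, 30]
Period length = 10

10


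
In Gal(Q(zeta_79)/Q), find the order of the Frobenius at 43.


The Frobenius at p in Gal(Q(zeta_n)/Q) = (Z/nZ)* is the class of p, so its order is ord_79(43), the smallest k >= 1 with 43^k = 1 mod 79.
n = 79 = 79, phi(79) = 78; the order divides phi(n).
Divisors of 78: 1, 2, 3, 6, 13, 26, 39, 78
Repeated squaring mod 79: 43^1 = 43, 43^2 = 32, 43^4 = 76, 43^8 = 9, 43^16 = 2, 43^32 = 4, 43^64 = 16
Test divisors in increasing order:
  k=1: 43^1 = 43 mod 79
  k=2: 43^2 = 32 mod 79
  k=3: 43^3 = 32 * 43 = 33 mod 79
  k=6: 43^6 = 76 * 32 = 62 mod 79
  k=13: 43^13 = 9 * 76 * 43 = 24 mod 79
  k=26: 43^26 = 2 * 9 * 32 = 23 mod 79
  k=39: 43^39 = 4 * 76 * 32 * 43 = 78 mod 79
  k=78: 43^78 = 16 * 9 * 76 * 32 = 1 mod 79  <- first divisor giving 1
Order = 78

78


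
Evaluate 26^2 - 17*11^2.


x^2 - d*y^2
= 26^2 - 17*11^2
= 676 - 2057
= -1381

-1381


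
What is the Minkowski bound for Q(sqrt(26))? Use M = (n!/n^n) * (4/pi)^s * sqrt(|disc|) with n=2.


d = 26, d mod 4 = 2, so disc(K) = 4d = 104; |disc(K)| = 104
Real quadratic field, so n = 2, s = r2 = 0, r1 = 2
M = (n!/n^n) * (4/pi)^s * sqrt(|disc(K)|) = (2!/2^2) * (4/pi)^0 * sqrt(104)
= 0.5 * 1.000000 * 10.198039
= 5.0990

5.0990


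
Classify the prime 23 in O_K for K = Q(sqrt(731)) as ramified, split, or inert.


K = Q(sqrt(731)). Since d mod 4 = 3, disc(K) = 2924.
Check p | disc: 2924 mod 23 = 3.
p does not divide disc. Compute Legendre symbol (d/p):
18^((23-1)/2) mod 23 = 1
(d/p) = 1, so p splits: (p) = P*P' with e=1, f=1, g=2.
Therefore p is split.

split


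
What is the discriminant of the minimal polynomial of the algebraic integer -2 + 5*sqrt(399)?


The element -2 + 5*sqrt(399) has minimal polynomial:
x^2 + 4*x - 9971
Discriminant = (4)^2 - 4*(-9971)
= 16 + 39884
= 39900

39900


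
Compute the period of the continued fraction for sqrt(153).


Run the CF algorithm for sqrt(153).
a_0 = floor(sqrt(153)) = 12; set m_0=0, q_0=1.
Recurrence: m' = q*a - m,  q' = (d - m'^2)/q,  a' = floor((a_0 + m')/q').
  step 1: m=12, q=9, a=2
  step 2: m=6, q=13, a=1
  step 3: m=7, q=8, a=2
  step 4: m=9, q=9, a=2
  step 5: m=9, q=8, a=2
  step 6: m=7, q=13, a=1
  step 7: m=6, q=9, a=2
  step 8: m=12, q=1, a=24
a_8 = 2*a_0 = 24, so the period closes here.
sqrt(153) = [12; 2, 1, 2, 2, 2, 1, 2, 24]
Period length = 8

8


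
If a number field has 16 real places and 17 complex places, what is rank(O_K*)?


By Dirichlet's unit theorem:
rank = r1 + r2 - 1
= 16 + 17 - 1
= 32

32


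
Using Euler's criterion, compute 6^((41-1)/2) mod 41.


p = 41 is prime and the exponent is (p-1)/2 = 20, so by Euler's criterion 6^20 = (6/41) = +1 or -1 mod 41.
Compute by square-and-multiply:
  20 = 16 + 4 (binary 10100)
  Repeated squaring mod 41: 6^1 = 6, 6^2 = 36, 6^4 = 25, 6^8 = 10, 6^16 = 18
  6^20 = 6^16 * 6^4 = 18 * 25 mod 41
    18 * 25 = 450 = 40 mod 41
  6^20 = 40 mod 41
Result 40 = p - 1 = -1 mod 41: 6 is a quadratic non-residue mod 41. As a residue in [0, p-1] the value is 40.
6^20 mod 41 = 40

40


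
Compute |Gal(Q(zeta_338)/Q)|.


|Gal(Q(zeta_338)/Q)| = phi(338)
= 156

156


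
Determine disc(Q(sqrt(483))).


For K = Q(sqrt(d)) with d squarefree: disc(K) = d if d = 1 mod 4, and disc(K) = 4d if d = 2 or 3 mod 4.
Here d = 483, and d mod 4 = 3.
d = 3 mod 4, not 1 (O_K = Z[sqrt(d)]), so disc(K) = 4d = 4 * (483) = 1932

1932


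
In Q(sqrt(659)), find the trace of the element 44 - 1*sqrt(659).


Tr(a + b*sqrt(d)) = (a + b*sqrt(d)) + (a - b*sqrt(d)) = 2a
= 2 * (44)
= 88

88


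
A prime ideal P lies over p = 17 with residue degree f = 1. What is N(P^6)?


N(P^a) = p^(a*f)
= 17^(6*1)
= 17^6
= 24137569

24137569


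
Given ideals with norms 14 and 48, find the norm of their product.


N(IJ) = N(I) * N(J)
= 14 * 48
= 672

672


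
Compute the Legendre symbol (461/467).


p = 467 is prime, so compute (461/467) with the reciprocity algorithm (Jacobi-symbol steps: pull out 2s via (2/n), flip via reciprocity, reduce):
  reciprocity: (461/467) -> +(467/461)
  reduce: (6/461)
  pull out 2: (2/461) = -1  (since 461 mod 8 = 5)
  reciprocity: (3/461) -> +(461/3)
  reduce: (2/3)
  pull out 2: (2/3) = -1  (since 3 mod 8 = 3)
  (1/3) = 1
Product of signs = 1
(461/467) = 1

1


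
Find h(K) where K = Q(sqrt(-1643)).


K = Q(sqrt(-1643)). d mod 4 = 1, so D = disc(K) = d = -1643
h(K) equals the number of primitive reduced positive-definite forms (a, b, c) = a*x^2 + b*x*y + c*y^2 with b^2 - 4ac = D,
where reduced means |b| <= a <= c, with b >= 0 whenever |b| = a or a = c, and primitive means gcd(a, b, c) = 1.
Reduced forces 3a^2 <= |D| = 1643, so 1 <= a <= 23; b must have the parity of D, and c = (b^2 - D)/(4a) must be an integer >= a.
Enumerate a = 1..23, b in [-a, a]:
  a=1: (1, 1, 411)  [1]
  a=2: none
  a=3: (3, -1, 137), (3, 1, 137)  [2]
  a=4..6: none
  a=7: (7, -3, 59), (7, 3, 59)  [2]
  a=8: none
  a=9: (9, -7, 47), (9, 7, 47)  [2]
  a=10..20: none
  a=21: (21, -17, 23), (21, 11, 21), (21, 17, 23)  [3]
  a=22..23: none
Total reduced forms: 1 + 2 + 2 + 2 + 3 = 10
h = 10

10


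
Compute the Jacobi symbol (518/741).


Compute (518/741) via quadratic reciprocity:
  pull out 2: (2/741) = -1  (since 741 mod 8 = 5)
  reciprocity: (259/741) -> +(741/259)
  reduce: (223/259)
  reciprocity: (223/259) -> -(259/223)
  reduce: (36/223)
  pull out 2: (2/223) = +1  (since 223 mod 8 = 7)
  pull out 2: (2/223) = +1  (since 223 mod 8 = 7)
  reciprocity: (9/223) -> +(223/9)
  reduce: (7/9)
  reciprocity: (7/9) -> +(9/7)
  reduce: (2/7)
  pull out 2: (2/7) = +1  (since 7 mod 8 = 7)
  (1/7) = 1
Product of signs = 1

1


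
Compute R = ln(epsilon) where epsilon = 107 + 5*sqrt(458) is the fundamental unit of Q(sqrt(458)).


epsilon = 107 + 5*sqrt(458)
= 214.0047
R = ln(214.0047)
= 5.3660

5.3660


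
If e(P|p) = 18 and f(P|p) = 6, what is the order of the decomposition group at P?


|D_P| = e * f
= 18 * 6
= 108

108


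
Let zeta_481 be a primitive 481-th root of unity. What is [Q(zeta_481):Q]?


The degree equals Euler's totient phi(481).
481 = 13 * 37
phi(481) = 432

432


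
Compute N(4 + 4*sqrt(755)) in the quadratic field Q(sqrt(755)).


N(a + b*sqrt(d)) = a^2 - d*b^2
= (4)^2 - (755)*(4)^2
= 16 - 12080
= -12064

-12064


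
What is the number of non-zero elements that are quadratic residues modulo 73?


For prime p, the number of non-zero quadratic residues is (p-1)/2.
= (73-1)/2
= 36

36


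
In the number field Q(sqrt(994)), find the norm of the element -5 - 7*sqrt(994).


N(a + b*sqrt(d)) = a^2 - d*b^2
= (-5)^2 - (994)*(-7)^2
= 25 - 48706
= -48681

-48681


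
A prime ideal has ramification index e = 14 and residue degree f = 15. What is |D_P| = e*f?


|D_P| = e * f
= 14 * 15
= 210

210


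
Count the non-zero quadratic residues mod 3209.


For prime p, the number of non-zero quadratic residues is (p-1)/2.
= (3209-1)/2
= 1604

1604


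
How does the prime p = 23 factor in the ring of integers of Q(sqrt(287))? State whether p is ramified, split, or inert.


K = Q(sqrt(287)). Since d mod 4 = 3, disc(K) = 1148.
Check p | disc: 1148 mod 23 = 21.
p does not divide disc. Compute Legendre symbol (d/p):
11^((23-1)/2) mod 23 = -1
(d/p) = -1, so p is inert: (p) stays prime with e=1, f=2, g=1.
Therefore p is inert.

inert


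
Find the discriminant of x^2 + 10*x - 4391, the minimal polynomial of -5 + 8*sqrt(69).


The element -5 + 8*sqrt(69) has minimal polynomial:
x^2 + 10*x - 4391
Discriminant = (10)^2 - 4*(-4391)
= 100 + 17564
= 17664

17664


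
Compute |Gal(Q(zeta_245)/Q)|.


|Gal(Q(zeta_245)/Q)| = phi(245)
= 168

168


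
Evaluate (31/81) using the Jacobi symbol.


Compute (31/81) via quadratic reciprocity:
  reciprocity: (31/81) -> +(81/31)
  reduce: (19/31)
  reciprocity: (19/31) -> -(31/19)
  reduce: (12/19)
  pull out 2: (2/19) = -1  (since 19 mod 8 = 3)
  pull out 2: (2/19) = -1  (since 19 mod 8 = 3)
  reciprocity: (3/19) -> -(19/3)
  reduce: (1/3)
  (1/3) = 1
Product of signs = 1

1


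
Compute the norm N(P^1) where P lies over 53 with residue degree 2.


N(P^a) = p^(a*f)
= 53^(1*2)
= 53^2
= 2809

2809


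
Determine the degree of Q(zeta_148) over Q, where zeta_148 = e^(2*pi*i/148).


The degree equals Euler's totient phi(148).
148 = 2^2 * 37
phi(148) = 72

72


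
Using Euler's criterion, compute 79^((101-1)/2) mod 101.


p = 101 is prime and the exponent is (p-1)/2 = 50, so by Euler's criterion 79^50 = (79/101) = +1 or -1 mod 101.
Compute by square-and-multiply:
  50 = 32 + 16 + 2 (binary 110010)
  Repeated squaring mod 101: 79^1 = 79, 79^2 = 80, 79^4 = 37, 79^8 = 56, 79^16 = 5, 79^32 = 25
  79^50 = 79^32 * 79^16 * 79^2 = 25 * 5 * 80 mod 101
    25 * 5 = 125 = 24 mod 101
    24 * 80 = 1920 = 1 mod 101
  79^50 = 1 mod 101
Result 1: 79 is a quadratic residue mod 101.
79^50 mod 101 = 1

1


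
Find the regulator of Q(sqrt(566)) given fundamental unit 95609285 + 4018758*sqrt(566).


epsilon = 95609285 + 4018758*sqrt(566)
= 1.9122e+08
R = ln(1.9122e+08)
= 19.0689

19.0689


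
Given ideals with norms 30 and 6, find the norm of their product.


N(IJ) = N(I) * N(J)
= 30 * 6
= 180

180


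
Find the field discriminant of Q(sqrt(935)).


For K = Q(sqrt(d)) with d squarefree: disc(K) = d if d = 1 mod 4, and disc(K) = 4d if d = 2 or 3 mod 4.
Here d = 935, and d mod 4 = 3.
d = 3 mod 4, not 1 (O_K = Z[sqrt(d)]), so disc(K) = 4d = 4 * (935) = 3740

3740


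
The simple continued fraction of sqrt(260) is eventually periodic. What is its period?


Run the CF algorithm for sqrt(260).
a_0 = floor(sqrt(260)) = 16; set m_0=0, q_0=1.
Recurrence: m' = q*a - m,  q' = (d - m'^2)/q,  a' = floor((a_0 + m')/q').
  step 1: m=16, q=4, a=8
  step 2: m=16, q=1, a=32
a_2 = 2*a_0 = 32, so the period closes here.
sqrt(260) = [16; 8, 32]
Period length = 2

2


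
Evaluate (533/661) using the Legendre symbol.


p = 661 is prime, so compute (533/661) with the reciprocity algorithm (Jacobi-symbol steps: pull out 2s via (2/n), flip via reciprocity, reduce):
  reciprocity: (533/661) -> +(661/533)
  reduce: (128/533)
  pull out 2: (2/533) = -1  (since 533 mod 8 = 5)
  pull out 2: (2/533) = -1  (since 533 mod 8 = 5)
  pull out 2: (2/533) = -1  (since 533 mod 8 = 5)
  pull out 2: (2/533) = -1  (since 533 mod 8 = 5)
  pull out 2: (2/533) = -1  (since 533 mod 8 = 5)
  pull out 2: (2/533) = -1  (since 533 mod 8 = 5)
  pull out 2: (2/533) = -1  (since 533 mod 8 = 5)
  (1/533) = 1
Product of signs = -1
(533/661) = -1

-1


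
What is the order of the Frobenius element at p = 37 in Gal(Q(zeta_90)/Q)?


The Frobenius at p in Gal(Q(zeta_n)/Q) = (Z/nZ)* is the class of p, so its order is ord_90(37), the smallest k >= 1 with 37^k = 1 mod 90.
n = 90 = 2 * 3^2 * 5, phi(90) = 24; the order divides phi(n).
Divisors of 24: 1, 2, 3, 4, 6, 8, 12, 24
Repeated squaring mod 90: 37^1 = 37, 37^2 = 19, 37^4 = 1, 37^8 = 1, 37^16 = 1
Test divisors in increasing order:
  k=1: 37^1 = 37 mod 90
  k=2: 37^2 = 19 mod 90
  k=3: 37^3 = 19 * 37 = 73 mod 90
  k=4: 37^4 = 1 mod 90  <- first divisor giving 1
Order = 4

4


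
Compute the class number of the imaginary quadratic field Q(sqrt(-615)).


K = Q(sqrt(-615)). d mod 4 = 1, so D = disc(K) = d = -615
h(K) equals the number of primitive reduced positive-definite forms (a, b, c) = a*x^2 + b*x*y + c*y^2 with b^2 - 4ac = D,
where reduced means |b| <= a <= c, with b >= 0 whenever |b| = a or a = c, and primitive means gcd(a, b, c) = 1.
Reduced forces 3a^2 <= |D| = 615, so 1 <= a <= 14; b must have the parity of D, and c = (b^2 - D)/(4a) must be an integer >= a.
Enumerate a = 1..14, b in [-a, a]:
  a=1: (1, 1, 154)  [1]
  a=2: (2, -1, 77), (2, 1, 77)  [2]
  a=3: (3, 3, 52)  [1]
  a=4: (4, -3, 39), (4, 3, 39)  [2]
  a=5: (5, 5, 32)  [1]
  a=6: (6, -3, 26), (6, 3, 26)  [2]
  a=7: (7, -1, 22), (7, 1, 22)  [2]
  a=8: (8, -5, 20), (8, 5, 20)  [2]
  a=9: none
  a=10: (10, -5, 16), (10, 5, 16)  [2]
  a=11: (11, -1, 14), (11, 1, 14)  [2]
  a=12: (12, -3, 13), (12, 3, 13)  [2]
  a=13: none
  a=14: (14, 13, 14)  [1]
Total reduced forms: 1 + 2 + 1 + 2 + 1 + 2 + 2 + 2 + 2 + 2 + 2 + 1 = 20
h = 20

20


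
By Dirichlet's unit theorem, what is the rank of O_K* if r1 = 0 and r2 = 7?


By Dirichlet's unit theorem:
rank = r1 + r2 - 1
= 0 + 7 - 1
= 6

6


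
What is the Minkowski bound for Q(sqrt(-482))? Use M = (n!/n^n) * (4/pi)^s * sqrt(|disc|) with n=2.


d = -482, d mod 4 = 2, so disc(K) = 4d = -1928; |disc(K)| = 1928
Imaginary quadratic field, so n = 2, s = r2 = 1, r1 = 0
M = (n!/n^n) * (4/pi)^s * sqrt(|disc(K)|) = (2!/2^2) * (4/pi)^1 * sqrt(1928)
= 0.5 * 1.273240 * 43.908997
= 27.9533

27.9533


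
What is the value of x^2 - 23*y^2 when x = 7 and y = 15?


x^2 - d*y^2
= 7^2 - 23*15^2
= 49 - 5175
= -5126

-5126


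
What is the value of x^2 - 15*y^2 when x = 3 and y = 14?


x^2 - d*y^2
= 3^2 - 15*14^2
= 9 - 2940
= -2931

-2931


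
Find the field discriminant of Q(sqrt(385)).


For K = Q(sqrt(d)) with d squarefree: disc(K) = d if d = 1 mod 4, and disc(K) = 4d if d = 2 or 3 mod 4.
Here d = 385, and d mod 4 = 1.
d = 1 mod 4 (O_K = Z[(1+sqrt(d))/2]), so disc(K) = d = 385

385


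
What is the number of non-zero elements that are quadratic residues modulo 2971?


For prime p, the number of non-zero quadratic residues is (p-1)/2.
= (2971-1)/2
= 1485

1485


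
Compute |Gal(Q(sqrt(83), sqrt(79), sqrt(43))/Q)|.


The 3 square roots of distinct primes are multiplicatively independent over Q,
so [K:Q] = 2^3 and Gal(K/Q) is isomorphic to (Z/2Z)^3.
|Gal| = 2^3 = 8

8


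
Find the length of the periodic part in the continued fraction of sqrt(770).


Run the CF algorithm for sqrt(770).
a_0 = floor(sqrt(770)) = 27; set m_0=0, q_0=1.
Recurrence: m' = q*a - m,  q' = (d - m'^2)/q,  a' = floor((a_0 + m')/q').
  step 1: m=27, q=41, a=1
  step 2: m=14, q=14, a=2
  step 3: m=14, q=41, a=1
  step 4: m=27, q=1, a=54
a_4 = 2*a_0 = 54, so the period closes here.
sqrt(770) = [27; 1, 2, 1, 54]
Period length = 4

4


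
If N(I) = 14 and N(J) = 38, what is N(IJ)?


N(IJ) = N(I) * N(J)
= 14 * 38
= 532

532


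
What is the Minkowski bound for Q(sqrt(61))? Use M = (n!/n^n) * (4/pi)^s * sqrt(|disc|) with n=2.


d = 61, d mod 4 = 1, so disc(K) = d = 61; |disc(K)| = 61
Real quadratic field, so n = 2, s = r2 = 0, r1 = 2
M = (n!/n^n) * (4/pi)^s * sqrt(|disc(K)|) = (2!/2^2) * (4/pi)^0 * sqrt(61)
= 0.5 * 1.000000 * 7.810250
= 3.9051

3.9051


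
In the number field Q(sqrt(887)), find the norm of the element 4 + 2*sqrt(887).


N(a + b*sqrt(d)) = a^2 - d*b^2
= (4)^2 - (887)*(2)^2
= 16 - 3548
= -3532

-3532


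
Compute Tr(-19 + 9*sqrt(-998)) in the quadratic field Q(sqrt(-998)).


Tr(a + b*sqrt(d)) = (a + b*sqrt(d)) + (a - b*sqrt(d)) = 2a
= 2 * (-19)
= -38

-38


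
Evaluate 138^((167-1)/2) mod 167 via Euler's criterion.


p = 167 is prime and the exponent is (p-1)/2 = 83, so by Euler's criterion 138^83 = (138/167) = +1 or -1 mod 167.
Compute by square-and-multiply:
  83 = 64 + 16 + 2 + 1 (binary 1010011)
  Repeated squaring mod 167: 138^1 = 138, 138^2 = 6, 138^4 = 36, 138^8 = 127, 138^16 = 97, 138^32 = 57, 138^64 = 76
  138^83 = 138^64 * 138^16 * 138^2 * 138^1 = 76 * 97 * 6 * 138 mod 167
    76 * 97 = 7372 = 24 mod 167
    24 * 6 = 144 = 144 mod 167
    144 * 138 = 19872 = 166 mod 167
  138^83 = 166 mod 167
Result 166 = p - 1 = -1 mod 167: 138 is a quadratic non-residue mod 167. As a residue in [0, p-1] the value is 166.
138^83 mod 167 = 166

166


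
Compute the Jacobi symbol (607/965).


Compute (607/965) via quadratic reciprocity:
  reciprocity: (607/965) -> +(965/607)
  reduce: (358/607)
  pull out 2: (2/607) = +1  (since 607 mod 8 = 7)
  reciprocity: (179/607) -> -(607/179)
  reduce: (70/179)
  pull out 2: (2/179) = -1  (since 179 mod 8 = 3)
  reciprocity: (35/179) -> -(179/35)
  reduce: (4/35)
  pull out 2: (2/35) = -1  (since 35 mod 8 = 3)
  pull out 2: (2/35) = -1  (since 35 mod 8 = 3)
  (1/35) = 1
Product of signs = -1

-1


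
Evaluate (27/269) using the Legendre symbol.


p = 269 is prime, so compute (27/269) with the reciprocity algorithm (Jacobi-symbol steps: pull out 2s via (2/n), flip via reciprocity, reduce):
  reciprocity: (27/269) -> +(269/27)
  reduce: (26/27)
  pull out 2: (2/27) = -1  (since 27 mod 8 = 3)
  reciprocity: (13/27) -> +(27/13)
  reduce: (1/13)
  (1/13) = 1
Product of signs = -1
(27/269) = -1

-1


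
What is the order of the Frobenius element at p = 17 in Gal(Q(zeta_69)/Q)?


The Frobenius at p in Gal(Q(zeta_n)/Q) = (Z/nZ)* is the class of p, so its order is ord_69(17), the smallest k >= 1 with 17^k = 1 mod 69.
n = 69 = 3 * 23, phi(69) = 44; the order divides phi(n).
Divisors of 44: 1, 2, 4, 11, 22, 44
Repeated squaring mod 69: 17^1 = 17, 17^2 = 13, 17^4 = 31, 17^8 = 64, 17^16 = 25, 17^32 = 4
Test divisors in increasing order:
  k=1: 17^1 = 17 mod 69
  k=2: 17^2 = 13 mod 69
  k=4: 17^4 = 31 mod 69
  k=11: 17^11 = 64 * 13 * 17 = 68 mod 69
  k=22: 17^22 = 25 * 31 * 13 = 1 mod 69  <- first divisor giving 1
Order = 22

22


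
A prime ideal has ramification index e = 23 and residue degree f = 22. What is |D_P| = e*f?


|D_P| = e * f
= 23 * 22
= 506

506


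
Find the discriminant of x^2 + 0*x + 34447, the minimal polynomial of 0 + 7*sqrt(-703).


The element 0 + 7*sqrt(-703) has minimal polynomial:
x^2 + 0*x + 34447
Discriminant = (0)^2 - 4*(34447)
= 0 - 137788
= -137788

-137788


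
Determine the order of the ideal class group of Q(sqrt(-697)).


K = Q(sqrt(-697)). d mod 4 = 3, so D = disc(K) = 4d = -2788
h(K) equals the number of primitive reduced positive-definite forms (a, b, c) = a*x^2 + b*x*y + c*y^2 with b^2 - 4ac = D,
where reduced means |b| <= a <= c, with b >= 0 whenever |b| = a or a = c, and primitive means gcd(a, b, c) = 1.
Reduced forces 3a^2 <= |D| = 2788, so 1 <= a <= 30; b must have the parity of D, and c = (b^2 - D)/(4a) must be an integer >= a.
Enumerate a = 1..30, b in [-a, a]:
  a=1: (1, 0, 697)  [1]
  a=2: (2, 2, 349)  [1]
  a=3..16: none
  a=17: (17, 0, 41)  [1]
  a=18: none
  a=19: (19, -10, 38), (19, 10, 38)  [2]
  a=20..22: none
  a=23: (23, -8, 31), (23, 8, 31)  [2]
  a=24..28: none
  a=29: (29, 24, 29)  [1]
  a=30: none
Total reduced forms: 1 + 1 + 1 + 2 + 2 + 1 = 8
h = 8

8


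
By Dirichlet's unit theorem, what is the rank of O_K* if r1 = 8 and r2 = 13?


By Dirichlet's unit theorem:
rank = r1 + r2 - 1
= 8 + 13 - 1
= 20

20


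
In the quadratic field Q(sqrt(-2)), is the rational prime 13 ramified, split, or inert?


K = Q(sqrt(-2)). Since d mod 4 = 2, disc(K) = -8.
Check p | disc: -8 mod 13 = 5.
p does not divide disc. Compute Legendre symbol (d/p):
11^((13-1)/2) mod 13 = -1
(d/p) = -1, so p is inert: (p) stays prime with e=1, f=2, g=1.
Therefore p is inert.

inert


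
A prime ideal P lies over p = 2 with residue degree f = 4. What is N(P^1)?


N(P^a) = p^(a*f)
= 2^(1*4)
= 2^4
= 16

16


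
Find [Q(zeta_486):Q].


The degree equals Euler's totient phi(486).
486 = 2 * 3^5
phi(486) = 162

162


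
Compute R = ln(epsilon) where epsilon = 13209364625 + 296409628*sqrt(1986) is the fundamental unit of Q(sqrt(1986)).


epsilon = 13209364625 + 296409628*sqrt(1986)
= 2.6419e+10
R = ln(2.6419e+10)
= 23.9973

23.9973


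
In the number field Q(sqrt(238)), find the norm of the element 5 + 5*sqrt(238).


N(a + b*sqrt(d)) = a^2 - d*b^2
= (5)^2 - (238)*(5)^2
= 25 - 5950
= -5925

-5925


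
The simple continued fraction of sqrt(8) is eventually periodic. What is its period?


Run the CF algorithm for sqrt(8).
a_0 = floor(sqrt(8)) = 2; set m_0=0, q_0=1.
Recurrence: m' = q*a - m,  q' = (d - m'^2)/q,  a' = floor((a_0 + m')/q').
  step 1: m=2, q=4, a=1
  step 2: m=2, q=1, a=4
a_2 = 2*a_0 = 4, so the period closes here.
sqrt(8) = [2; 1, 4]
Period length = 2

2


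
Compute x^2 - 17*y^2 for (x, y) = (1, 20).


x^2 - d*y^2
= 1^2 - 17*20^2
= 1 - 6800
= -6799

-6799


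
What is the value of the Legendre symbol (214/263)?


p = 263 is prime, so compute (214/263) with the reciprocity algorithm (Jacobi-symbol steps: pull out 2s via (2/n), flip via reciprocity, reduce):
  pull out 2: (2/263) = +1  (since 263 mod 8 = 7)
  reciprocity: (107/263) -> -(263/107)
  reduce: (49/107)
  reciprocity: (49/107) -> +(107/49)
  reduce: (9/49)
  reciprocity: (9/49) -> +(49/9)
  reduce: (4/9)
  pull out 2: (2/9) = +1  (since 9 mod 8 = 1)
  pull out 2: (2/9) = +1  (since 9 mod 8 = 1)
  (1/9) = 1
Product of signs = -1
(214/263) = -1

-1


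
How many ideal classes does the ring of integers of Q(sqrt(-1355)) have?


K = Q(sqrt(-1355)). d mod 4 = 1, so D = disc(K) = d = -1355
h(K) equals the number of primitive reduced positive-definite forms (a, b, c) = a*x^2 + b*x*y + c*y^2 with b^2 - 4ac = D,
where reduced means |b| <= a <= c, with b >= 0 whenever |b| = a or a = c, and primitive means gcd(a, b, c) = 1.
Reduced forces 3a^2 <= |D| = 1355, so 1 <= a <= 21; b must have the parity of D, and c = (b^2 - D)/(4a) must be an integer >= a.
Enumerate a = 1..21, b in [-a, a]:
  a=1: (1, 1, 339)  [1]
  a=2: none
  a=3: (3, -1, 113), (3, 1, 113)  [2]
  a=4: none
  a=5: (5, 5, 69)  [1]
  a=6..8: none
  a=9: (9, -7, 39), (9, 7, 39)  [2]
  a=10: none
  a=11: (11, -3, 31), (11, 3, 31)  [2]
  a=12: none
  a=13: (13, -7, 27), (13, 7, 27)  [2]
  a=14: none
  a=15: (15, -5, 23), (15, 5, 23)  [2]
  a=16..21: none
Total reduced forms: 1 + 2 + 1 + 2 + 2 + 2 + 2 = 12
h = 12

12


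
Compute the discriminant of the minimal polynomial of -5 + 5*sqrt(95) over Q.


The element -5 + 5*sqrt(95) has minimal polynomial:
x^2 + 10*x - 2350
Discriminant = (10)^2 - 4*(-2350)
= 100 + 9400
= 9500

9500


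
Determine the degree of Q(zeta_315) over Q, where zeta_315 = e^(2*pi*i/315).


The degree equals Euler's totient phi(315).
315 = 3^2 * 5 * 7
phi(315) = 144

144


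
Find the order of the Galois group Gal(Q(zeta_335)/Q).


|Gal(Q(zeta_335)/Q)| = phi(335)
= 264

264


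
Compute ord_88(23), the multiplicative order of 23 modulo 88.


We want ord_88(23), the smallest k >= 1 with 23^k = 1 mod 88.
n = 88 = 2^3 * 11, phi(88) = 40; the order divides phi(n).
Divisors of 40: 1, 2, 4, 5, 8, 10, 20, 40
Repeated squaring mod 88: 23^1 = 23, 23^2 = 1, 23^4 = 1, 23^8 = 1, 23^16 = 1, 23^32 = 1
Test divisors in increasing order:
  k=1: 23^1 = 23 mod 88
  k=2: 23^2 = 1 mod 88  <- first divisor giving 1
Order = 2

2


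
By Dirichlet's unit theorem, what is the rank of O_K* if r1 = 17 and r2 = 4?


By Dirichlet's unit theorem:
rank = r1 + r2 - 1
= 17 + 4 - 1
= 20

20


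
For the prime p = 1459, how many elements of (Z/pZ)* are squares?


For prime p, the number of non-zero quadratic residues is (p-1)/2.
= (1459-1)/2
= 729

729


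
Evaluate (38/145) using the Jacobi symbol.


Compute (38/145) via quadratic reciprocity:
  pull out 2: (2/145) = +1  (since 145 mod 8 = 1)
  reciprocity: (19/145) -> +(145/19)
  reduce: (12/19)
  pull out 2: (2/19) = -1  (since 19 mod 8 = 3)
  pull out 2: (2/19) = -1  (since 19 mod 8 = 3)
  reciprocity: (3/19) -> -(19/3)
  reduce: (1/3)
  (1/3) = 1
Product of signs = -1

-1


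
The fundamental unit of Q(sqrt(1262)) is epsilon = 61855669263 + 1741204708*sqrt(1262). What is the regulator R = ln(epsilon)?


epsilon = 61855669263 + 1741204708*sqrt(1262)
= 1.2371e+11
R = ln(1.2371e+11)
= 25.5412

25.5412


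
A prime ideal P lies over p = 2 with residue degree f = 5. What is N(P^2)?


N(P^a) = p^(a*f)
= 2^(2*5)
= 2^10
= 1024

1024


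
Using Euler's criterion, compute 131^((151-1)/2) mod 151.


p = 151 is prime and the exponent is (p-1)/2 = 75, so by Euler's criterion 131^75 = (131/151) = +1 or -1 mod 151.
Compute by square-and-multiply:
  75 = 64 + 8 + 2 + 1 (binary 1001011)
  Repeated squaring mod 151: 131^1 = 131, 131^2 = 98, 131^4 = 91, 131^8 = 127, 131^16 = 123, 131^32 = 29, 131^64 = 86
  131^75 = 131^64 * 131^8 * 131^2 * 131^1 = 86 * 127 * 98 * 131 mod 151
    86 * 127 = 10922 = 50 mod 151
    50 * 98 = 4900 = 68 mod 151
    68 * 131 = 8908 = 150 mod 151
  131^75 = 150 mod 151
Result 150 = p - 1 = -1 mod 151: 131 is a quadratic non-residue mod 151. As a residue in [0, p-1] the value is 150.
131^75 mod 151 = 150

150
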